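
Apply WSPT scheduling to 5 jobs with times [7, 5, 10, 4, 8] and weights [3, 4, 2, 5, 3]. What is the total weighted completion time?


Compute p/w ratios and sort ascending (WSPT): [(4, 5), (5, 4), (7, 3), (8, 3), (10, 2)]
Compute weighted completion times:
  Job (p=4,w=5): C=4, w*C=5*4=20
  Job (p=5,w=4): C=9, w*C=4*9=36
  Job (p=7,w=3): C=16, w*C=3*16=48
  Job (p=8,w=3): C=24, w*C=3*24=72
  Job (p=10,w=2): C=34, w*C=2*34=68
Total weighted completion time = 244

244


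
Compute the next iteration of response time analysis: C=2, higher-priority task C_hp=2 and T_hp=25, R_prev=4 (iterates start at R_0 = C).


R_next = C + ceil(R_prev / T_hp) * C_hp
ceil(4 / 25) = ceil(0.16) = 1
Interference = 1 * 2 = 2
R_next = 2 + 2 = 4
R_next = R_prev, so the iteration has converged (response time = 4).

4


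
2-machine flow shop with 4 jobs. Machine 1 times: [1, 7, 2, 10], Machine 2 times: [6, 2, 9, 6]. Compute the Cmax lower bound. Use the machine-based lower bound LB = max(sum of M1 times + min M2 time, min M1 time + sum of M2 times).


LB1 = sum(M1 times) + min(M2 times) = 20 + 2 = 22
LB2 = min(M1 times) + sum(M2 times) = 1 + 23 = 24
Lower bound = max(LB1, LB2) = max(22, 24) = 24

24


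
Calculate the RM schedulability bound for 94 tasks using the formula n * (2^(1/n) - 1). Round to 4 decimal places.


Compute 2^(1/94) = 1.0074011604
Subtract 1: 1.0074011604 - 1 = 0.0074011604
Multiply by n: 94 * 0.0074011604 = 0.6957090776
Round to 4 dp: 0.6957

0.6957


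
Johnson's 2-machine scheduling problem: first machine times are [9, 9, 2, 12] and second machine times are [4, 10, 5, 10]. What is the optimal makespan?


Apply Johnson's rule:
  Group 1 (a <= b): [(3, 2, 5), (2, 9, 10)]
  Group 2 (a > b): [(4, 12, 10), (1, 9, 4)]
Optimal job order: [3, 2, 4, 1]
Schedule:
  Job 3: M1 done at 2, M2 done at 7
  Job 2: M1 done at 11, M2 done at 21
  Job 4: M1 done at 23, M2 done at 33
  Job 1: M1 done at 32, M2 done at 37
Makespan = 37

37


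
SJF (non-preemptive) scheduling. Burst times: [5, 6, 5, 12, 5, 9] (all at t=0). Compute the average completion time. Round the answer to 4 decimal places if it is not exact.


SJF order (ascending): [5, 5, 5, 6, 9, 12]
Completion times:
  Job 1: burst=5, C=5
  Job 2: burst=5, C=10
  Job 3: burst=5, C=15
  Job 4: burst=6, C=21
  Job 5: burst=9, C=30
  Job 6: burst=12, C=42
Average completion = 123/6 = 20.5

20.5


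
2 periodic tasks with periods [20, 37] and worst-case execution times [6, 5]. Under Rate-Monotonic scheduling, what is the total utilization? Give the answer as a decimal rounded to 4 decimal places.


Compute individual utilizations (exact fractions):
  Task 1: C/T = 6/20 = 3/10 (approx. 0.3)
  Task 2: C/T = 5/37 (approx. 0.1351)
Total utilization U = 3/10 + 5/37 = 161/370
Rounded to 4 decimal places: U = 0.4351
RM (Liu & Layland) bound for 2 tasks = 0.828427; compare with U = 161/370 (approx. 0.435135)
U <= bound, so schedulable by RM sufficient condition.

0.4351


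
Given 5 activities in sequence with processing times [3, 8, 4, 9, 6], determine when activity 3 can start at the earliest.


Activity 3 starts after activities 1 through 2 complete.
Predecessor durations: [3, 8]
ES = 3 + 8 = 11

11


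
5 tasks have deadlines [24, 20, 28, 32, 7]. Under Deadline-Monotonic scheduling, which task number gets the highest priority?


Sort tasks by relative deadline (ascending):
  Task 5: deadline = 7
  Task 2: deadline = 20
  Task 1: deadline = 24
  Task 3: deadline = 28
  Task 4: deadline = 32
Priority order (highest first): [5, 2, 1, 3, 4]
Highest priority task = 5

5


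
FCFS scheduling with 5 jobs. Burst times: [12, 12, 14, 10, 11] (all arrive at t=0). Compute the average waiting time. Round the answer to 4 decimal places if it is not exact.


FCFS order (as given): [12, 12, 14, 10, 11]
Waiting times:
  Job 1: wait = 0
  Job 2: wait = 12
  Job 3: wait = 24
  Job 4: wait = 38
  Job 5: wait = 48
Sum of waiting times = 122
Average waiting time = 122/5 = 24.4

24.4


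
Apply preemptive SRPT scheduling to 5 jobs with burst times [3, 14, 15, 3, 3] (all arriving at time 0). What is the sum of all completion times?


Since all jobs arrive at t=0, SRPT equals SPT ordering.
SPT order: [3, 3, 3, 14, 15]
Completion times:
  Job 1: p=3, C=3
  Job 2: p=3, C=6
  Job 3: p=3, C=9
  Job 4: p=14, C=23
  Job 5: p=15, C=38
Total completion time = 3 + 6 + 9 + 23 + 38 = 79

79


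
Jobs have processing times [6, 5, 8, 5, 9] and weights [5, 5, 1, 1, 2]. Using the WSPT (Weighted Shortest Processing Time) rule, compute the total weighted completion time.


Compute p/w ratios and sort ascending (WSPT): [(5, 5), (6, 5), (9, 2), (5, 1), (8, 1)]
Compute weighted completion times:
  Job (p=5,w=5): C=5, w*C=5*5=25
  Job (p=6,w=5): C=11, w*C=5*11=55
  Job (p=9,w=2): C=20, w*C=2*20=40
  Job (p=5,w=1): C=25, w*C=1*25=25
  Job (p=8,w=1): C=33, w*C=1*33=33
Total weighted completion time = 178

178


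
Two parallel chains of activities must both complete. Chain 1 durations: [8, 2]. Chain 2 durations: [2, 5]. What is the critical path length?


Path A total = 8 + 2 = 10
Path B total = 2 + 5 = 7
Critical path = longest path = max(10, 7) = 10

10


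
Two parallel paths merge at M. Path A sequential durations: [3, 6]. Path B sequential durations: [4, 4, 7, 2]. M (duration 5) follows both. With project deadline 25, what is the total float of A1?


Forward pass: ES(A1) = sum of predecessors on chain A = 0
EF = ES + duration = 0 + 3 = 3
Backward pass: LF(M) = deadline = 25; LS(M) = 25 - 5 = 20
LF(A1) = LS(M) - sum(successors on chain A) = 20 - 6 = 14
LS = LF - duration = 14 - 3 = 11
Total float = LS - ES = 11 - 0 = 11

11


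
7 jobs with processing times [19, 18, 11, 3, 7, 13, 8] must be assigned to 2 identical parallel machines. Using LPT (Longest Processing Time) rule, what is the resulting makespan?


Sort jobs in decreasing order (LPT): [19, 18, 13, 11, 8, 7, 3]
Assign each job to the least loaded machine:
  Machine 1: jobs [19, 11, 8, 3], load = 41
  Machine 2: jobs [18, 13, 7], load = 38
Makespan = max load = 41

41


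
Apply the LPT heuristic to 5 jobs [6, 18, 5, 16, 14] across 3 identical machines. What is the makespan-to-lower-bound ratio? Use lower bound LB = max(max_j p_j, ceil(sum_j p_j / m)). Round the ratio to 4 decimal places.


LPT order: [18, 16, 14, 6, 5]
Machine loads after assignment: [18, 21, 20]
LPT makespan = 21
Lower bound = max(max_job, ceil(total/3)) = max(18, 20) = 20
Ratio = 21 / 20 = 1.05

1.05


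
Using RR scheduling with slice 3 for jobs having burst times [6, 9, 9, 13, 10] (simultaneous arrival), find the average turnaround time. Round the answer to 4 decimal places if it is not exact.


Time quantum = 3
Execution trace:
  J1 runs 3 units, time = 3
  J2 runs 3 units, time = 6
  J3 runs 3 units, time = 9
  J4 runs 3 units, time = 12
  J5 runs 3 units, time = 15
  J1 runs 3 units, time = 18
  J2 runs 3 units, time = 21
  J3 runs 3 units, time = 24
  J4 runs 3 units, time = 27
  J5 runs 3 units, time = 30
  J2 runs 3 units, time = 33
  J3 runs 3 units, time = 36
  J4 runs 3 units, time = 39
  J5 runs 3 units, time = 42
  J4 runs 3 units, time = 45
  J5 runs 1 units, time = 46
  J4 runs 1 units, time = 47
Finish times: [18, 33, 36, 47, 46]
Average turnaround = 180/5 = 36.0

36.0


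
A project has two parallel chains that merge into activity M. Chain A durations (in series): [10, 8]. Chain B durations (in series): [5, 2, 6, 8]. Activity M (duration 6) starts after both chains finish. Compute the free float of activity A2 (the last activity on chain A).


ES(A2) = sum of predecessors on chain A = 10
EF(A2) = ES + duration = 10 + 8 = 18
Successor of A2 is M. ES(M) = max(sum(A), sum(B)) = max(18, 21) = 21
Free float = ES(successor) - EF(current) = 21 - 18 = 3

3


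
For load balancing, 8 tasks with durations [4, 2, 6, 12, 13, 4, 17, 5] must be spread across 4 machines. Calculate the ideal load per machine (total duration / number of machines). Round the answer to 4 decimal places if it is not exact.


Total processing time = 4 + 2 + 6 + 12 + 13 + 4 + 17 + 5 = 63
Number of machines = 4
Ideal balanced load = 63 / 4 = 15.75

15.75


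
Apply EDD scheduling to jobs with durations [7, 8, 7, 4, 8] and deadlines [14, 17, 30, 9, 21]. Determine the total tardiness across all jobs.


Sort by due date (EDD order): [(4, 9), (7, 14), (8, 17), (8, 21), (7, 30)]
Compute completion times and tardiness:
  Job 1: p=4, d=9, C=4, tardiness=max(0,4-9)=0
  Job 2: p=7, d=14, C=11, tardiness=max(0,11-14)=0
  Job 3: p=8, d=17, C=19, tardiness=max(0,19-17)=2
  Job 4: p=8, d=21, C=27, tardiness=max(0,27-21)=6
  Job 5: p=7, d=30, C=34, tardiness=max(0,34-30)=4
Total tardiness = 12

12


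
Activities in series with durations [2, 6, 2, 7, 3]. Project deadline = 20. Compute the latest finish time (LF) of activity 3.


LF(activity 3) = deadline - sum of successor durations
Successors: activities 4 through 5 with durations [7, 3]
Sum of successor durations = 10
LF = 20 - 10 = 10

10


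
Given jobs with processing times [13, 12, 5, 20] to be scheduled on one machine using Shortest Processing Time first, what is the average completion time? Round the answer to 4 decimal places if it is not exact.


Sort jobs by processing time (SPT order): [5, 12, 13, 20]
Compute completion times sequentially:
  Job 1: processing = 5, completes at 5
  Job 2: processing = 12, completes at 17
  Job 3: processing = 13, completes at 30
  Job 4: processing = 20, completes at 50
Sum of completion times = 102
Average completion time = 102/4 = 25.5

25.5


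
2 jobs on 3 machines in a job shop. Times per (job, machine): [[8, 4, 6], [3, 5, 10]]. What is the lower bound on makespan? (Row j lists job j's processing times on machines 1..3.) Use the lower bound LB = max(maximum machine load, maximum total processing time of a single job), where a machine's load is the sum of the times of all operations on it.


Machine loads:
  Machine 1: 8 + 3 = 11
  Machine 2: 4 + 5 = 9
  Machine 3: 6 + 10 = 16
Max machine load = 16
Job totals:
  Job 1: 18
  Job 2: 18
Max job total = 18
Lower bound = max(16, 18) = 18

18


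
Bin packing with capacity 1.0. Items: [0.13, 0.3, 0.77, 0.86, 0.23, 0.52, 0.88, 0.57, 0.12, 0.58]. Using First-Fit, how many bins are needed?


Place items sequentially using First-Fit:
  Item 0.13 -> new Bin 1
  Item 0.3 -> Bin 1 (now 0.43)
  Item 0.77 -> new Bin 2
  Item 0.86 -> new Bin 3
  Item 0.23 -> Bin 1 (now 0.66)
  Item 0.52 -> new Bin 4
  Item 0.88 -> new Bin 5
  Item 0.57 -> new Bin 6
  Item 0.12 -> Bin 1 (now 0.78)
  Item 0.58 -> new Bin 7
Total bins used = 7

7


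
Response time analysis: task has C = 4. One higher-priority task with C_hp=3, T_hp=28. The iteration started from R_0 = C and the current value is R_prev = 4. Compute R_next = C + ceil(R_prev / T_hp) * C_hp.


R_next = C + ceil(R_prev / T_hp) * C_hp
ceil(4 / 28) = ceil(0.1429) = 1
Interference = 1 * 3 = 3
R_next = 4 + 3 = 7

7


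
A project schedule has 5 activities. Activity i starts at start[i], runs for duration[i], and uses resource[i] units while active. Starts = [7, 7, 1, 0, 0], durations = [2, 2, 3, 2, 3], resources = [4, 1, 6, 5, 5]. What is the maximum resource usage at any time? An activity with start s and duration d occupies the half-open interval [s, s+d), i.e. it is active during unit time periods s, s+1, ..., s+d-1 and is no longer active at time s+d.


Each activity i is active on [start_i, start_i + duration_i).
Compute total resource usage per time slot:
  t=0: active resources = [5, 5], total = 10
  t=1: active resources = [6, 5, 5], total = 16
  t=2: active resources = [6, 5], total = 11
  t=3: active resources = [6], total = 6
  t=4: active resources = [], total = 0
  t=5: active resources = [], total = 0
  t=6: active resources = [], total = 0
  t=7: active resources = [4, 1], total = 5
  t=8: active resources = [4, 1], total = 5
Peak resource demand = 16

16


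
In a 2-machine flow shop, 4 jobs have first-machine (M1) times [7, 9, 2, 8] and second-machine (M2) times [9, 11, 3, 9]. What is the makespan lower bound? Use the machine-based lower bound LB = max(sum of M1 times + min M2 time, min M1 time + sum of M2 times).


LB1 = sum(M1 times) + min(M2 times) = 26 + 3 = 29
LB2 = min(M1 times) + sum(M2 times) = 2 + 32 = 34
Lower bound = max(LB1, LB2) = max(29, 34) = 34

34


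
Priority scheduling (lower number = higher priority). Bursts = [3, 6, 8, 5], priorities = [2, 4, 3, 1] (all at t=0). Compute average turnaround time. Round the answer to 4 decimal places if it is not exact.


Sort by priority (ascending = highest first):
Order: [(1, 5), (2, 3), (3, 8), (4, 6)]
Completion times:
  Priority 1, burst=5, C=5
  Priority 2, burst=3, C=8
  Priority 3, burst=8, C=16
  Priority 4, burst=6, C=22
Average turnaround = 51/4 = 12.75

12.75


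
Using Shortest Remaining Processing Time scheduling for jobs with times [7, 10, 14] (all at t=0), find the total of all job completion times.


Since all jobs arrive at t=0, SRPT equals SPT ordering.
SPT order: [7, 10, 14]
Completion times:
  Job 1: p=7, C=7
  Job 2: p=10, C=17
  Job 3: p=14, C=31
Total completion time = 7 + 17 + 31 = 55

55


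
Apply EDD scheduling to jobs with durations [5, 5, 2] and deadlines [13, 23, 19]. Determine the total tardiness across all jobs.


Sort by due date (EDD order): [(5, 13), (2, 19), (5, 23)]
Compute completion times and tardiness:
  Job 1: p=5, d=13, C=5, tardiness=max(0,5-13)=0
  Job 2: p=2, d=19, C=7, tardiness=max(0,7-19)=0
  Job 3: p=5, d=23, C=12, tardiness=max(0,12-23)=0
Total tardiness = 0

0


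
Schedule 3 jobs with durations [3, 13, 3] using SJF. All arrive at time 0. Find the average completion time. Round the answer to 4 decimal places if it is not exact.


SJF order (ascending): [3, 3, 13]
Completion times:
  Job 1: burst=3, C=3
  Job 2: burst=3, C=6
  Job 3: burst=13, C=19
Average completion = 28/3 = 9.3333

9.3333


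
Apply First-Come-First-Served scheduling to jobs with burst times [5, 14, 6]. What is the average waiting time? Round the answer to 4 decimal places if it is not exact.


FCFS order (as given): [5, 14, 6]
Waiting times:
  Job 1: wait = 0
  Job 2: wait = 5
  Job 3: wait = 19
Sum of waiting times = 24
Average waiting time = 24/3 = 8.0

8.0


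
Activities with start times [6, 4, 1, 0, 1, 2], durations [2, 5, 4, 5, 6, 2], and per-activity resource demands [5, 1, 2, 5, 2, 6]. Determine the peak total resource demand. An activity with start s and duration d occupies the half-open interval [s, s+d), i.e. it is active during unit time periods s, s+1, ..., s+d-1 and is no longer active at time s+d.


Each activity i is active on [start_i, start_i + duration_i).
Compute total resource usage per time slot:
  t=0: active resources = [5], total = 5
  t=1: active resources = [2, 5, 2], total = 9
  t=2: active resources = [2, 5, 2, 6], total = 15
  t=3: active resources = [2, 5, 2, 6], total = 15
  t=4: active resources = [1, 2, 5, 2], total = 10
  t=5: active resources = [1, 2], total = 3
  t=6: active resources = [5, 1, 2], total = 8
  t=7: active resources = [5, 1], total = 6
  t=8: active resources = [1], total = 1
Peak resource demand = 15

15


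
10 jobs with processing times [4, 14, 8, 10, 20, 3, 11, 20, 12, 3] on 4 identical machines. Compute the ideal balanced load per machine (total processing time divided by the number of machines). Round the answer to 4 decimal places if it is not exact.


Total processing time = 4 + 14 + 8 + 10 + 20 + 3 + 11 + 20 + 12 + 3 = 105
Number of machines = 4
Ideal balanced load = 105 / 4 = 26.25

26.25


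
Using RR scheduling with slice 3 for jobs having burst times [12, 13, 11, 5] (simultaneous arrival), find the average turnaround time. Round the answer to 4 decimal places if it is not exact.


Time quantum = 3
Execution trace:
  J1 runs 3 units, time = 3
  J2 runs 3 units, time = 6
  J3 runs 3 units, time = 9
  J4 runs 3 units, time = 12
  J1 runs 3 units, time = 15
  J2 runs 3 units, time = 18
  J3 runs 3 units, time = 21
  J4 runs 2 units, time = 23
  J1 runs 3 units, time = 26
  J2 runs 3 units, time = 29
  J3 runs 3 units, time = 32
  J1 runs 3 units, time = 35
  J2 runs 3 units, time = 38
  J3 runs 2 units, time = 40
  J2 runs 1 units, time = 41
Finish times: [35, 41, 40, 23]
Average turnaround = 139/4 = 34.75

34.75


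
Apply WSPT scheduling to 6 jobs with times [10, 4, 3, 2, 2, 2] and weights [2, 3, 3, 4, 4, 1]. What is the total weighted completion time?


Compute p/w ratios and sort ascending (WSPT): [(2, 4), (2, 4), (3, 3), (4, 3), (2, 1), (10, 2)]
Compute weighted completion times:
  Job (p=2,w=4): C=2, w*C=4*2=8
  Job (p=2,w=4): C=4, w*C=4*4=16
  Job (p=3,w=3): C=7, w*C=3*7=21
  Job (p=4,w=3): C=11, w*C=3*11=33
  Job (p=2,w=1): C=13, w*C=1*13=13
  Job (p=10,w=2): C=23, w*C=2*23=46
Total weighted completion time = 137

137


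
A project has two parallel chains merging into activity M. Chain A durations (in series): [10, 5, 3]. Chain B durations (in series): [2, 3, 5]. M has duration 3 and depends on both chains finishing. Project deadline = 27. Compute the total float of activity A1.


Forward pass: ES(A1) = sum of predecessors on chain A = 0
EF = ES + duration = 0 + 10 = 10
Backward pass: LF(M) = deadline = 27; LS(M) = 27 - 3 = 24
LF(A1) = LS(M) - sum(successors on chain A) = 24 - 8 = 16
LS = LF - duration = 16 - 10 = 6
Total float = LS - ES = 6 - 0 = 6

6


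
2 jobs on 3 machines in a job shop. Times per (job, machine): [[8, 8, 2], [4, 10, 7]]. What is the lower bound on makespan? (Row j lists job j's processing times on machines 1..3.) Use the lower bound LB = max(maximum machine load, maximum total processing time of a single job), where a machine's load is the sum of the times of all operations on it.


Machine loads:
  Machine 1: 8 + 4 = 12
  Machine 2: 8 + 10 = 18
  Machine 3: 2 + 7 = 9
Max machine load = 18
Job totals:
  Job 1: 18
  Job 2: 21
Max job total = 21
Lower bound = max(18, 21) = 21

21


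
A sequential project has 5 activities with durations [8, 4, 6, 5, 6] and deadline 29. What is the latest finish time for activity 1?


LF(activity 1) = deadline - sum of successor durations
Successors: activities 2 through 5 with durations [4, 6, 5, 6]
Sum of successor durations = 21
LF = 29 - 21 = 8

8


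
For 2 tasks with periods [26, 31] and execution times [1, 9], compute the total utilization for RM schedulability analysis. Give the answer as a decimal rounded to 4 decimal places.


Compute individual utilizations (exact fractions):
  Task 1: C/T = 1/26 (approx. 0.0385)
  Task 2: C/T = 9/31 (approx. 0.2903)
Total utilization U = 1/26 + 9/31 = 265/806
Rounded to 4 decimal places: U = 0.3288
RM (Liu & Layland) bound for 2 tasks = 0.828427; compare with U = 265/806 (approx. 0.328784)
U <= bound, so schedulable by RM sufficient condition.

0.3288


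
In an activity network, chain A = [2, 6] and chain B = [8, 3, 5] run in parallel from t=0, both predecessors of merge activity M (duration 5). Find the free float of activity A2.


ES(A2) = sum of predecessors on chain A = 2
EF(A2) = ES + duration = 2 + 6 = 8
Successor of A2 is M. ES(M) = max(sum(A), sum(B)) = max(8, 16) = 16
Free float = ES(successor) - EF(current) = 16 - 8 = 8

8


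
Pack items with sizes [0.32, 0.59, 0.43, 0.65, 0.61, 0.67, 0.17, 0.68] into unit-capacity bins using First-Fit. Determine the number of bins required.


Place items sequentially using First-Fit:
  Item 0.32 -> new Bin 1
  Item 0.59 -> Bin 1 (now 0.91)
  Item 0.43 -> new Bin 2
  Item 0.65 -> new Bin 3
  Item 0.61 -> new Bin 4
  Item 0.67 -> new Bin 5
  Item 0.17 -> Bin 2 (now 0.6)
  Item 0.68 -> new Bin 6
Total bins used = 6

6


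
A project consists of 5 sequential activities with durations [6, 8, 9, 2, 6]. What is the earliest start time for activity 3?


Activity 3 starts after activities 1 through 2 complete.
Predecessor durations: [6, 8]
ES = 6 + 8 = 14

14


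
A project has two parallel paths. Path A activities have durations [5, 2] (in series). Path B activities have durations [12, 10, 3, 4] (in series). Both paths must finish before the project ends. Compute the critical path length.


Path A total = 5 + 2 = 7
Path B total = 12 + 10 + 3 + 4 = 29
Critical path = longest path = max(7, 29) = 29

29


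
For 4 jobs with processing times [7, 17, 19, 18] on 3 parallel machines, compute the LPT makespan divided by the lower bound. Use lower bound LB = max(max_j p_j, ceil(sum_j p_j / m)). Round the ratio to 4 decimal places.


LPT order: [19, 18, 17, 7]
Machine loads after assignment: [19, 18, 24]
LPT makespan = 24
Lower bound = max(max_job, ceil(total/3)) = max(19, 21) = 21
Ratio = 24 / 21 = 1.1429

1.1429


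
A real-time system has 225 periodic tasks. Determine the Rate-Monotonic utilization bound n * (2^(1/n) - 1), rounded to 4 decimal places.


Compute 2^(1/225) = 1.0030854042
Subtract 1: 1.0030854042 - 1 = 0.0030854042
Multiply by n: 225 * 0.0030854042 = 0.6942159450
Round to 4 dp: 0.6942

0.6942


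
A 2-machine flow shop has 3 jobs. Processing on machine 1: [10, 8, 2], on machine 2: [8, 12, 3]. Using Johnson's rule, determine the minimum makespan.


Apply Johnson's rule:
  Group 1 (a <= b): [(3, 2, 3), (2, 8, 12)]
  Group 2 (a > b): [(1, 10, 8)]
Optimal job order: [3, 2, 1]
Schedule:
  Job 3: M1 done at 2, M2 done at 5
  Job 2: M1 done at 10, M2 done at 22
  Job 1: M1 done at 20, M2 done at 30
Makespan = 30

30


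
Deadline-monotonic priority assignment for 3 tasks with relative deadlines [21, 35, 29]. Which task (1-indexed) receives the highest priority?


Sort tasks by relative deadline (ascending):
  Task 1: deadline = 21
  Task 3: deadline = 29
  Task 2: deadline = 35
Priority order (highest first): [1, 3, 2]
Highest priority task = 1

1


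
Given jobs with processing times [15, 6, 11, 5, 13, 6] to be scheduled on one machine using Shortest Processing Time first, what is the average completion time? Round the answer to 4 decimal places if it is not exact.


Sort jobs by processing time (SPT order): [5, 6, 6, 11, 13, 15]
Compute completion times sequentially:
  Job 1: processing = 5, completes at 5
  Job 2: processing = 6, completes at 11
  Job 3: processing = 6, completes at 17
  Job 4: processing = 11, completes at 28
  Job 5: processing = 13, completes at 41
  Job 6: processing = 15, completes at 56
Sum of completion times = 158
Average completion time = 158/6 = 26.3333

26.3333


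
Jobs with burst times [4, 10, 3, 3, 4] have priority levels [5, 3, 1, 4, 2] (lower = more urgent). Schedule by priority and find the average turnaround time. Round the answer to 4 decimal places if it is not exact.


Sort by priority (ascending = highest first):
Order: [(1, 3), (2, 4), (3, 10), (4, 3), (5, 4)]
Completion times:
  Priority 1, burst=3, C=3
  Priority 2, burst=4, C=7
  Priority 3, burst=10, C=17
  Priority 4, burst=3, C=20
  Priority 5, burst=4, C=24
Average turnaround = 71/5 = 14.2

14.2


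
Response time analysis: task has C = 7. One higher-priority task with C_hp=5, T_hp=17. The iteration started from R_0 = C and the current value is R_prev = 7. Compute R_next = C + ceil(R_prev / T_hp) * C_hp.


R_next = C + ceil(R_prev / T_hp) * C_hp
ceil(7 / 17) = ceil(0.4118) = 1
Interference = 1 * 5 = 5
R_next = 7 + 5 = 12

12


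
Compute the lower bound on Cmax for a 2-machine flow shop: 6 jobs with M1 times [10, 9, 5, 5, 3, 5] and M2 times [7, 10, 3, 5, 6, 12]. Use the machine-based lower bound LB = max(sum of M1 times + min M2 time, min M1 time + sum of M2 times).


LB1 = sum(M1 times) + min(M2 times) = 37 + 3 = 40
LB2 = min(M1 times) + sum(M2 times) = 3 + 43 = 46
Lower bound = max(LB1, LB2) = max(40, 46) = 46

46


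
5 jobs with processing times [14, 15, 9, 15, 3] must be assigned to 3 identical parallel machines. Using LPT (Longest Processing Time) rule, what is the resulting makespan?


Sort jobs in decreasing order (LPT): [15, 15, 14, 9, 3]
Assign each job to the least loaded machine:
  Machine 1: jobs [15, 3], load = 18
  Machine 2: jobs [15], load = 15
  Machine 3: jobs [14, 9], load = 23
Makespan = max load = 23

23


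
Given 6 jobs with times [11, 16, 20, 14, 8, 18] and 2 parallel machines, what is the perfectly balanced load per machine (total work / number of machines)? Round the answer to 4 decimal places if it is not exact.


Total processing time = 11 + 16 + 20 + 14 + 8 + 18 = 87
Number of machines = 2
Ideal balanced load = 87 / 2 = 43.5

43.5


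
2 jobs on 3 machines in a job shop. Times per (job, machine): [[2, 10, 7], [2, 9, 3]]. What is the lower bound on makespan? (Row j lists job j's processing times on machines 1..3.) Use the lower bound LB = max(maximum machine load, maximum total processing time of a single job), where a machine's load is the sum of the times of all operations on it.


Machine loads:
  Machine 1: 2 + 2 = 4
  Machine 2: 10 + 9 = 19
  Machine 3: 7 + 3 = 10
Max machine load = 19
Job totals:
  Job 1: 19
  Job 2: 14
Max job total = 19
Lower bound = max(19, 19) = 19

19


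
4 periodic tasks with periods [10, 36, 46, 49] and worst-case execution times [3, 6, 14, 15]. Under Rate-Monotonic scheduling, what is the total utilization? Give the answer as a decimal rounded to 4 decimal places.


Compute individual utilizations (exact fractions):
  Task 1: C/T = 3/10 (approx. 0.3)
  Task 2: C/T = 6/36 = 1/6 (approx. 0.1667)
  Task 3: C/T = 14/46 = 7/23 (approx. 0.3043)
  Task 4: C/T = 15/49 (approx. 0.3061)
Total utilization U = 3/10 + 1/6 + 7/23 + 15/49 = 18209/16905
Rounded to 4 decimal places: U = 1.0771
RM (Liu & Layland) bound for 4 tasks = 0.756828; compare with U = 18209/16905 (approx. 1.077137)
U > 1, so the task set is not schedulable (processor overloaded).

1.0771


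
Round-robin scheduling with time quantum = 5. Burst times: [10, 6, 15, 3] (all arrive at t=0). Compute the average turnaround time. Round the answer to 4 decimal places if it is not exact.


Time quantum = 5
Execution trace:
  J1 runs 5 units, time = 5
  J2 runs 5 units, time = 10
  J3 runs 5 units, time = 15
  J4 runs 3 units, time = 18
  J1 runs 5 units, time = 23
  J2 runs 1 units, time = 24
  J3 runs 5 units, time = 29
  J3 runs 5 units, time = 34
Finish times: [23, 24, 34, 18]
Average turnaround = 99/4 = 24.75

24.75


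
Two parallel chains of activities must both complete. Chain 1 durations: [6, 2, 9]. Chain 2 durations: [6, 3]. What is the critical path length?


Path A total = 6 + 2 + 9 = 17
Path B total = 6 + 3 = 9
Critical path = longest path = max(17, 9) = 17

17


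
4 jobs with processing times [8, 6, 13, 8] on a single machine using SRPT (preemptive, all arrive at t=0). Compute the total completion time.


Since all jobs arrive at t=0, SRPT equals SPT ordering.
SPT order: [6, 8, 8, 13]
Completion times:
  Job 1: p=6, C=6
  Job 2: p=8, C=14
  Job 3: p=8, C=22
  Job 4: p=13, C=35
Total completion time = 6 + 14 + 22 + 35 = 77

77


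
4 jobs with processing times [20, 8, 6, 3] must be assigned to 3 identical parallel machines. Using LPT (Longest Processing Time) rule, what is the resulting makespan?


Sort jobs in decreasing order (LPT): [20, 8, 6, 3]
Assign each job to the least loaded machine:
  Machine 1: jobs [20], load = 20
  Machine 2: jobs [8], load = 8
  Machine 3: jobs [6, 3], load = 9
Makespan = max load = 20

20


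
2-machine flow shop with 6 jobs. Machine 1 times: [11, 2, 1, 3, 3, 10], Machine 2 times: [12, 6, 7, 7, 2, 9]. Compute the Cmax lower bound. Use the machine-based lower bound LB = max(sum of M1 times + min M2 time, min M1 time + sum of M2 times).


LB1 = sum(M1 times) + min(M2 times) = 30 + 2 = 32
LB2 = min(M1 times) + sum(M2 times) = 1 + 43 = 44
Lower bound = max(LB1, LB2) = max(32, 44) = 44

44


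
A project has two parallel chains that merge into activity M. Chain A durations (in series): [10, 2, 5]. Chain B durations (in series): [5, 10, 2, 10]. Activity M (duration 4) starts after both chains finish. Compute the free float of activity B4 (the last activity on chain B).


ES(B4) = sum of predecessors on chain B = 17
EF(B4) = ES + duration = 17 + 10 = 27
Successor of B4 is M. ES(M) = max(sum(A), sum(B)) = max(17, 27) = 27
Free float = ES(successor) - EF(current) = 27 - 27 = 0

0


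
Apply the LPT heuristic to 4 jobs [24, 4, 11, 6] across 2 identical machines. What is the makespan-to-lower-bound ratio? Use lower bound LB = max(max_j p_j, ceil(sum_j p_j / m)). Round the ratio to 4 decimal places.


LPT order: [24, 11, 6, 4]
Machine loads after assignment: [24, 21]
LPT makespan = 24
Lower bound = max(max_job, ceil(total/2)) = max(24, 23) = 24
Ratio = 24 / 24 = 1.0

1.0


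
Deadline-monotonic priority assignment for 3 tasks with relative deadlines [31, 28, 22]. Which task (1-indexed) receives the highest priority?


Sort tasks by relative deadline (ascending):
  Task 3: deadline = 22
  Task 2: deadline = 28
  Task 1: deadline = 31
Priority order (highest first): [3, 2, 1]
Highest priority task = 3

3


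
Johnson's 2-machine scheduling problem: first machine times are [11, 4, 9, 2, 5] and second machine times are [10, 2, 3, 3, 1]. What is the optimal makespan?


Apply Johnson's rule:
  Group 1 (a <= b): [(4, 2, 3)]
  Group 2 (a > b): [(1, 11, 10), (3, 9, 3), (2, 4, 2), (5, 5, 1)]
Optimal job order: [4, 1, 3, 2, 5]
Schedule:
  Job 4: M1 done at 2, M2 done at 5
  Job 1: M1 done at 13, M2 done at 23
  Job 3: M1 done at 22, M2 done at 26
  Job 2: M1 done at 26, M2 done at 28
  Job 5: M1 done at 31, M2 done at 32
Makespan = 32

32


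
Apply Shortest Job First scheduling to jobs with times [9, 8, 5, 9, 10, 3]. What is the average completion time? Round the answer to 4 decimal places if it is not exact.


SJF order (ascending): [3, 5, 8, 9, 9, 10]
Completion times:
  Job 1: burst=3, C=3
  Job 2: burst=5, C=8
  Job 3: burst=8, C=16
  Job 4: burst=9, C=25
  Job 5: burst=9, C=34
  Job 6: burst=10, C=44
Average completion = 130/6 = 21.6667

21.6667


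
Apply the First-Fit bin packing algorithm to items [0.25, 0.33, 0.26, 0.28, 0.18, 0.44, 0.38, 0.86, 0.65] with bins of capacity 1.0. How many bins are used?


Place items sequentially using First-Fit:
  Item 0.25 -> new Bin 1
  Item 0.33 -> Bin 1 (now 0.58)
  Item 0.26 -> Bin 1 (now 0.84)
  Item 0.28 -> new Bin 2
  Item 0.18 -> Bin 2 (now 0.46)
  Item 0.44 -> Bin 2 (now 0.9)
  Item 0.38 -> new Bin 3
  Item 0.86 -> new Bin 4
  Item 0.65 -> new Bin 5
Total bins used = 5

5


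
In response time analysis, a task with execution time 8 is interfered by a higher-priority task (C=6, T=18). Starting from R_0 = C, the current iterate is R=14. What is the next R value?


R_next = C + ceil(R_prev / T_hp) * C_hp
ceil(14 / 18) = ceil(0.7778) = 1
Interference = 1 * 6 = 6
R_next = 8 + 6 = 14
R_next = R_prev, so the iteration has converged (response time = 14).

14


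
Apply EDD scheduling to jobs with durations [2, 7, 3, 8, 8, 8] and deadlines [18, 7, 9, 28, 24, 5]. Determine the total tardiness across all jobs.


Sort by due date (EDD order): [(8, 5), (7, 7), (3, 9), (2, 18), (8, 24), (8, 28)]
Compute completion times and tardiness:
  Job 1: p=8, d=5, C=8, tardiness=max(0,8-5)=3
  Job 2: p=7, d=7, C=15, tardiness=max(0,15-7)=8
  Job 3: p=3, d=9, C=18, tardiness=max(0,18-9)=9
  Job 4: p=2, d=18, C=20, tardiness=max(0,20-18)=2
  Job 5: p=8, d=24, C=28, tardiness=max(0,28-24)=4
  Job 6: p=8, d=28, C=36, tardiness=max(0,36-28)=8
Total tardiness = 34

34


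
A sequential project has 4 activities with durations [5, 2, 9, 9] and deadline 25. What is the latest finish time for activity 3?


LF(activity 3) = deadline - sum of successor durations
Successors: activities 4 through 4 with durations [9]
Sum of successor durations = 9
LF = 25 - 9 = 16

16


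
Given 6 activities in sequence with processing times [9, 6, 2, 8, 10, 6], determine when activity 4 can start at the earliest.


Activity 4 starts after activities 1 through 3 complete.
Predecessor durations: [9, 6, 2]
ES = 9 + 6 + 2 = 17

17


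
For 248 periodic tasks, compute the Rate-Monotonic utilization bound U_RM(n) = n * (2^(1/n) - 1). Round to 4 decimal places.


Compute 2^(1/248) = 1.0027988578
Subtract 1: 1.0027988578 - 1 = 0.0027988578
Multiply by n: 248 * 0.0027988578 = 0.6941167344
Round to 4 dp: 0.6941

0.6941


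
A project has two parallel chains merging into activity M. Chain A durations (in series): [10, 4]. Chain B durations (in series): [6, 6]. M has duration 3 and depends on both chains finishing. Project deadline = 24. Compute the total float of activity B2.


Forward pass: ES(B2) = sum of predecessors on chain B = 6
EF = ES + duration = 6 + 6 = 12
Backward pass: LF(M) = deadline = 24; LS(M) = 24 - 3 = 21
LF(B2) = LS(M) - sum(successors on chain B) = 21 - 0 = 21
LS = LF - duration = 21 - 6 = 15
Total float = LS - ES = 15 - 6 = 9

9


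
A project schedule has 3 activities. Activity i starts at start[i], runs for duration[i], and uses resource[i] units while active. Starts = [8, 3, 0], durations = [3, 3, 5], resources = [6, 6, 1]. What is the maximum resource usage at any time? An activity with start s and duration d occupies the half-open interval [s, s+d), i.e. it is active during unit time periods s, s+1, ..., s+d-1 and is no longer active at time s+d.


Each activity i is active on [start_i, start_i + duration_i).
Compute total resource usage per time slot:
  t=0: active resources = [1], total = 1
  t=1: active resources = [1], total = 1
  t=2: active resources = [1], total = 1
  t=3: active resources = [6, 1], total = 7
  t=4: active resources = [6, 1], total = 7
  t=5: active resources = [6], total = 6
  t=6: active resources = [], total = 0
  t=7: active resources = [], total = 0
  t=8: active resources = [6], total = 6
  t=9: active resources = [6], total = 6
  t=10: active resources = [6], total = 6
Peak resource demand = 7

7


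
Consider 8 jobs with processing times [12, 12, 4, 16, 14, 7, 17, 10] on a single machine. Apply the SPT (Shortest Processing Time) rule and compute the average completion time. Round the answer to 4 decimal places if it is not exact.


Sort jobs by processing time (SPT order): [4, 7, 10, 12, 12, 14, 16, 17]
Compute completion times sequentially:
  Job 1: processing = 4, completes at 4
  Job 2: processing = 7, completes at 11
  Job 3: processing = 10, completes at 21
  Job 4: processing = 12, completes at 33
  Job 5: processing = 12, completes at 45
  Job 6: processing = 14, completes at 59
  Job 7: processing = 16, completes at 75
  Job 8: processing = 17, completes at 92
Sum of completion times = 340
Average completion time = 340/8 = 42.5

42.5


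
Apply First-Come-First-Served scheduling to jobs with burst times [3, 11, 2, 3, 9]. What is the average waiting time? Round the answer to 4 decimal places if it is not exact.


FCFS order (as given): [3, 11, 2, 3, 9]
Waiting times:
  Job 1: wait = 0
  Job 2: wait = 3
  Job 3: wait = 14
  Job 4: wait = 16
  Job 5: wait = 19
Sum of waiting times = 52
Average waiting time = 52/5 = 10.4

10.4


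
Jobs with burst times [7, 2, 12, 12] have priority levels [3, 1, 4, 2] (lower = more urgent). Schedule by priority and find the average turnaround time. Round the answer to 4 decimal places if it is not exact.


Sort by priority (ascending = highest first):
Order: [(1, 2), (2, 12), (3, 7), (4, 12)]
Completion times:
  Priority 1, burst=2, C=2
  Priority 2, burst=12, C=14
  Priority 3, burst=7, C=21
  Priority 4, burst=12, C=33
Average turnaround = 70/4 = 17.5

17.5


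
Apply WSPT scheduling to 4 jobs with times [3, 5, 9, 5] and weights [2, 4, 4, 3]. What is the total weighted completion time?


Compute p/w ratios and sort ascending (WSPT): [(5, 4), (3, 2), (5, 3), (9, 4)]
Compute weighted completion times:
  Job (p=5,w=4): C=5, w*C=4*5=20
  Job (p=3,w=2): C=8, w*C=2*8=16
  Job (p=5,w=3): C=13, w*C=3*13=39
  Job (p=9,w=4): C=22, w*C=4*22=88
Total weighted completion time = 163

163


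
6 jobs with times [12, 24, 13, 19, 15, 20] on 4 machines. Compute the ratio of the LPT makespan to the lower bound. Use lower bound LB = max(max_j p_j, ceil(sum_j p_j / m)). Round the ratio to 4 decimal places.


LPT order: [24, 20, 19, 15, 13, 12]
Machine loads after assignment: [24, 20, 31, 28]
LPT makespan = 31
Lower bound = max(max_job, ceil(total/4)) = max(24, 26) = 26
Ratio = 31 / 26 = 1.1923

1.1923


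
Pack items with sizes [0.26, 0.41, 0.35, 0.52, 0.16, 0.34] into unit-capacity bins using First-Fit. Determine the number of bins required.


Place items sequentially using First-Fit:
  Item 0.26 -> new Bin 1
  Item 0.41 -> Bin 1 (now 0.67)
  Item 0.35 -> new Bin 2
  Item 0.52 -> Bin 2 (now 0.87)
  Item 0.16 -> Bin 1 (now 0.83)
  Item 0.34 -> new Bin 3
Total bins used = 3

3


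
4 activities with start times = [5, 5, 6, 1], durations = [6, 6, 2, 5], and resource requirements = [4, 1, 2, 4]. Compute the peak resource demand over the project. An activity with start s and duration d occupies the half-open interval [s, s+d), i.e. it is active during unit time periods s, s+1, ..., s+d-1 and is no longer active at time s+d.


Each activity i is active on [start_i, start_i + duration_i).
Compute total resource usage per time slot:
  t=0: active resources = [], total = 0
  t=1: active resources = [4], total = 4
  t=2: active resources = [4], total = 4
  t=3: active resources = [4], total = 4
  t=4: active resources = [4], total = 4
  t=5: active resources = [4, 1, 4], total = 9
  t=6: active resources = [4, 1, 2], total = 7
  t=7: active resources = [4, 1, 2], total = 7
  t=8: active resources = [4, 1], total = 5
  t=9: active resources = [4, 1], total = 5
  t=10: active resources = [4, 1], total = 5
Peak resource demand = 9

9


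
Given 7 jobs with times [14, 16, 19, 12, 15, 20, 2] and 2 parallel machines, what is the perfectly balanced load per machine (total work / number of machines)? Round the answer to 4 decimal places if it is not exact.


Total processing time = 14 + 16 + 19 + 12 + 15 + 20 + 2 = 98
Number of machines = 2
Ideal balanced load = 98 / 2 = 49.0

49.0


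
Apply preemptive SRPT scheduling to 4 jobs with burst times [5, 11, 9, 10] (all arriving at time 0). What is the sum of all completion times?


Since all jobs arrive at t=0, SRPT equals SPT ordering.
SPT order: [5, 9, 10, 11]
Completion times:
  Job 1: p=5, C=5
  Job 2: p=9, C=14
  Job 3: p=10, C=24
  Job 4: p=11, C=35
Total completion time = 5 + 14 + 24 + 35 = 78

78


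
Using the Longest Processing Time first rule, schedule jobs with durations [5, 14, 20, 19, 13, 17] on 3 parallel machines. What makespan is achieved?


Sort jobs in decreasing order (LPT): [20, 19, 17, 14, 13, 5]
Assign each job to the least loaded machine:
  Machine 1: jobs [20, 5], load = 25
  Machine 2: jobs [19, 13], load = 32
  Machine 3: jobs [17, 14], load = 31
Makespan = max load = 32

32


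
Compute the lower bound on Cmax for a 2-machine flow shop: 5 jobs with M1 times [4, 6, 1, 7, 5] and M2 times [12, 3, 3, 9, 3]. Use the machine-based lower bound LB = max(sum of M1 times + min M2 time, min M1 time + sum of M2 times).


LB1 = sum(M1 times) + min(M2 times) = 23 + 3 = 26
LB2 = min(M1 times) + sum(M2 times) = 1 + 30 = 31
Lower bound = max(LB1, LB2) = max(26, 31) = 31

31


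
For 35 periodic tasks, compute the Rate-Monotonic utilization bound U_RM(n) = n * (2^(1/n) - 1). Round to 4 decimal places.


Compute 2^(1/35) = 1.0200016094
Subtract 1: 1.0200016094 - 1 = 0.0200016094
Multiply by n: 35 * 0.0200016094 = 0.7000563290
Round to 4 dp: 0.7001

0.7001


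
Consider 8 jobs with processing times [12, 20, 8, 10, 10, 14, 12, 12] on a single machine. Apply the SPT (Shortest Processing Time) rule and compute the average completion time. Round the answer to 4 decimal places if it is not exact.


Sort jobs by processing time (SPT order): [8, 10, 10, 12, 12, 12, 14, 20]
Compute completion times sequentially:
  Job 1: processing = 8, completes at 8
  Job 2: processing = 10, completes at 18
  Job 3: processing = 10, completes at 28
  Job 4: processing = 12, completes at 40
  Job 5: processing = 12, completes at 52
  Job 6: processing = 12, completes at 64
  Job 7: processing = 14, completes at 78
  Job 8: processing = 20, completes at 98
Sum of completion times = 386
Average completion time = 386/8 = 48.25

48.25
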